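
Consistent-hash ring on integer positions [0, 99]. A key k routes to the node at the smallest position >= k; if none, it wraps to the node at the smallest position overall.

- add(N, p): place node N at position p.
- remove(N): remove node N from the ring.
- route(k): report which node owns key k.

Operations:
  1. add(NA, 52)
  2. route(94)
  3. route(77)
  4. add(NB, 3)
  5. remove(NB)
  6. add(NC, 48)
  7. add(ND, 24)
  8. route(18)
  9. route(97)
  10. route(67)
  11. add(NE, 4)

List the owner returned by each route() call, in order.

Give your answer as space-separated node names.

Op 1: add NA@52 -> ring=[52:NA]
Op 2: route key 94: none >= 94, wrap to smallest pos 52 -> NA
Op 3: route key 77: none >= 77, wrap to smallest pos 52 -> NA
Op 4: add NB@3 -> ring=[3:NB,52:NA]
Op 5: remove NB -> ring=[52:NA]
Op 6: add NC@48 -> ring=[48:NC,52:NA]
Op 7: add ND@24 -> ring=[24:ND,48:NC,52:NA]
Op 8: route key 18: smallest pos >= 18 is 24 -> ND
Op 9: route key 97: none >= 97, wrap to smallest pos 24 -> ND
Op 10: route key 67: none >= 67, wrap to smallest pos 24 -> ND
Op 11: add NE@4 -> ring=[4:NE,24:ND,48:NC,52:NA]

Answer: NA NA ND ND ND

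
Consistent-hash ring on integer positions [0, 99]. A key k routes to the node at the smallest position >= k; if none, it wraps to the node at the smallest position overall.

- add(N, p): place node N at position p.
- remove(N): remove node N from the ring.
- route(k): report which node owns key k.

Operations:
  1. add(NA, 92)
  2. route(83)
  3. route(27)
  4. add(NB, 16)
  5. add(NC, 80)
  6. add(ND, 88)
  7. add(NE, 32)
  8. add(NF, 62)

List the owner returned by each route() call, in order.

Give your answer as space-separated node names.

Op 1: add NA@92 -> ring=[92:NA]
Op 2: route key 83: smallest pos >= 83 is 92 -> NA
Op 3: route key 27: smallest pos >= 27 is 92 -> NA
Op 4: add NB@16 -> ring=[16:NB,92:NA]
Op 5: add NC@80 -> ring=[16:NB,80:NC,92:NA]
Op 6: add ND@88 -> ring=[16:NB,80:NC,88:ND,92:NA]
Op 7: add NE@32 -> ring=[16:NB,32:NE,80:NC,88:ND,92:NA]
Op 8: add NF@62 -> ring=[16:NB,32:NE,62:NF,80:NC,88:ND,92:NA]

Answer: NA NA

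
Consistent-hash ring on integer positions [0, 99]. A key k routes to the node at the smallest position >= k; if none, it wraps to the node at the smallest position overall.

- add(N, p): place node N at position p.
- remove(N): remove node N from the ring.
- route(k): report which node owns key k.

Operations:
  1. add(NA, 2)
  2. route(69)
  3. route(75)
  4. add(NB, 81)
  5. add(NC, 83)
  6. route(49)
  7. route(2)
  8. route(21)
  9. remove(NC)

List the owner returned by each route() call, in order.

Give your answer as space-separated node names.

Op 1: add NA@2 -> ring=[2:NA]
Op 2: route key 69: none >= 69, wrap to smallest pos 2 -> NA
Op 3: route key 75: none >= 75, wrap to smallest pos 2 -> NA
Op 4: add NB@81 -> ring=[2:NA,81:NB]
Op 5: add NC@83 -> ring=[2:NA,81:NB,83:NC]
Op 6: route key 49: smallest pos >= 49 is 81 -> NB
Op 7: route key 2: smallest pos >= 2 is 2 -> NA
Op 8: route key 21: smallest pos >= 21 is 81 -> NB
Op 9: remove NC -> ring=[2:NA,81:NB]

Answer: NA NA NB NA NB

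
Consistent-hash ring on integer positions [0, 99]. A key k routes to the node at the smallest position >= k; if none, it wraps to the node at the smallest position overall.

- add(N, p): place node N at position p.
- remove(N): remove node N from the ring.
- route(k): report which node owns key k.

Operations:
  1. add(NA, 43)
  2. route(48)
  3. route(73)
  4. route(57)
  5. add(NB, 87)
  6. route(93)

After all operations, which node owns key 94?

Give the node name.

Answer: NA

Derivation:
Op 1: add NA@43 -> ring=[43:NA]
Op 2: route key 48: none >= 48, wrap to smallest pos 43 -> NA
Op 3: route key 73: none >= 73, wrap to smallest pos 43 -> NA
Op 4: route key 57: none >= 57, wrap to smallest pos 43 -> NA
Op 5: add NB@87 -> ring=[43:NA,87:NB]
Op 6: route key 93: none >= 93, wrap to smallest pos 43 -> NA
Final route key 94: none >= 94, wrap to smallest pos 43 -> NA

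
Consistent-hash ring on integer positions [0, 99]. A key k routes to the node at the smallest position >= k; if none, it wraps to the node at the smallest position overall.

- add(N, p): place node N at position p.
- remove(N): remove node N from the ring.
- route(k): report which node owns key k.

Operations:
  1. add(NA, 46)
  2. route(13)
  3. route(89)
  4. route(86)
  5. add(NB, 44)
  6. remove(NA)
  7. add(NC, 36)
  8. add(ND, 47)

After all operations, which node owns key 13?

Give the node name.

Answer: NC

Derivation:
Op 1: add NA@46 -> ring=[46:NA]
Op 2: route key 13: smallest pos >= 13 is 46 -> NA
Op 3: route key 89: none >= 89, wrap to smallest pos 46 -> NA
Op 4: route key 86: none >= 86, wrap to smallest pos 46 -> NA
Op 5: add NB@44 -> ring=[44:NB,46:NA]
Op 6: remove NA -> ring=[44:NB]
Op 7: add NC@36 -> ring=[36:NC,44:NB]
Op 8: add ND@47 -> ring=[36:NC,44:NB,47:ND]
Final route key 13: smallest pos >= 13 is 36 -> NC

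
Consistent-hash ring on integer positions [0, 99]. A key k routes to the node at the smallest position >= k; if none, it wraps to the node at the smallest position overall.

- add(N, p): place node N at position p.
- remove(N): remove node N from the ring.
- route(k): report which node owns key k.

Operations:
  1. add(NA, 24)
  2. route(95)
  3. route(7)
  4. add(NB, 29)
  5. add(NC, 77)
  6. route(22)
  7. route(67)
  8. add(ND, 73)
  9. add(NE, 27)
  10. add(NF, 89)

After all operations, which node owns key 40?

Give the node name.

Answer: ND

Derivation:
Op 1: add NA@24 -> ring=[24:NA]
Op 2: route key 95: none >= 95, wrap to smallest pos 24 -> NA
Op 3: route key 7: smallest pos >= 7 is 24 -> NA
Op 4: add NB@29 -> ring=[24:NA,29:NB]
Op 5: add NC@77 -> ring=[24:NA,29:NB,77:NC]
Op 6: route key 22: smallest pos >= 22 is 24 -> NA
Op 7: route key 67: smallest pos >= 67 is 77 -> NC
Op 8: add ND@73 -> ring=[24:NA,29:NB,73:ND,77:NC]
Op 9: add NE@27 -> ring=[24:NA,27:NE,29:NB,73:ND,77:NC]
Op 10: add NF@89 -> ring=[24:NA,27:NE,29:NB,73:ND,77:NC,89:NF]
Final route key 40: smallest pos >= 40 is 73 -> ND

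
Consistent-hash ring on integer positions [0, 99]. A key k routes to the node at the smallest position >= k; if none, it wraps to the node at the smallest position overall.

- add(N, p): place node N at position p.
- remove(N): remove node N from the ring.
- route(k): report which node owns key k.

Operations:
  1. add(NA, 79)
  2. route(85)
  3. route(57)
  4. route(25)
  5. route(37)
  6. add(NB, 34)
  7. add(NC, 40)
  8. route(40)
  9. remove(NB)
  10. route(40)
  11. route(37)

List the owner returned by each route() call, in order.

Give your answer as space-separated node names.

Answer: NA NA NA NA NC NC NC

Derivation:
Op 1: add NA@79 -> ring=[79:NA]
Op 2: route key 85: none >= 85, wrap to smallest pos 79 -> NA
Op 3: route key 57: smallest pos >= 57 is 79 -> NA
Op 4: route key 25: smallest pos >= 25 is 79 -> NA
Op 5: route key 37: smallest pos >= 37 is 79 -> NA
Op 6: add NB@34 -> ring=[34:NB,79:NA]
Op 7: add NC@40 -> ring=[34:NB,40:NC,79:NA]
Op 8: route key 40: smallest pos >= 40 is 40 -> NC
Op 9: remove NB -> ring=[40:NC,79:NA]
Op 10: route key 40: smallest pos >= 40 is 40 -> NC
Op 11: route key 37: smallest pos >= 37 is 40 -> NC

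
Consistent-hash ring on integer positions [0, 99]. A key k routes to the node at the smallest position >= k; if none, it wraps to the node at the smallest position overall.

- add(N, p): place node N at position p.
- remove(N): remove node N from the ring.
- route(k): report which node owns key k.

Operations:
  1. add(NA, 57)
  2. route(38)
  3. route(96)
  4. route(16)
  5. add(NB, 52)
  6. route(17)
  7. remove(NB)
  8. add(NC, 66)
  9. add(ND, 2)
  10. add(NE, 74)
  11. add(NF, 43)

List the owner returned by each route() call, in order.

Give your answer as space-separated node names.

Answer: NA NA NA NB

Derivation:
Op 1: add NA@57 -> ring=[57:NA]
Op 2: route key 38: smallest pos >= 38 is 57 -> NA
Op 3: route key 96: none >= 96, wrap to smallest pos 57 -> NA
Op 4: route key 16: smallest pos >= 16 is 57 -> NA
Op 5: add NB@52 -> ring=[52:NB,57:NA]
Op 6: route key 17: smallest pos >= 17 is 52 -> NB
Op 7: remove NB -> ring=[57:NA]
Op 8: add NC@66 -> ring=[57:NA,66:NC]
Op 9: add ND@2 -> ring=[2:ND,57:NA,66:NC]
Op 10: add NE@74 -> ring=[2:ND,57:NA,66:NC,74:NE]
Op 11: add NF@43 -> ring=[2:ND,43:NF,57:NA,66:NC,74:NE]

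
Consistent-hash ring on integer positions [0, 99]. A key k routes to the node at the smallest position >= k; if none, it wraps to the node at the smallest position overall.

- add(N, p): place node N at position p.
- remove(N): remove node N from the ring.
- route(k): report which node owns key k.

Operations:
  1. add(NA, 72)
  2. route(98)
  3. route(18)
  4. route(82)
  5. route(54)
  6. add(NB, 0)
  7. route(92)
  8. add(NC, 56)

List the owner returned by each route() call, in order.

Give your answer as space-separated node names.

Answer: NA NA NA NA NB

Derivation:
Op 1: add NA@72 -> ring=[72:NA]
Op 2: route key 98: none >= 98, wrap to smallest pos 72 -> NA
Op 3: route key 18: smallest pos >= 18 is 72 -> NA
Op 4: route key 82: none >= 82, wrap to smallest pos 72 -> NA
Op 5: route key 54: smallest pos >= 54 is 72 -> NA
Op 6: add NB@0 -> ring=[0:NB,72:NA]
Op 7: route key 92: none >= 92, wrap to smallest pos 0 -> NB
Op 8: add NC@56 -> ring=[0:NB,56:NC,72:NA]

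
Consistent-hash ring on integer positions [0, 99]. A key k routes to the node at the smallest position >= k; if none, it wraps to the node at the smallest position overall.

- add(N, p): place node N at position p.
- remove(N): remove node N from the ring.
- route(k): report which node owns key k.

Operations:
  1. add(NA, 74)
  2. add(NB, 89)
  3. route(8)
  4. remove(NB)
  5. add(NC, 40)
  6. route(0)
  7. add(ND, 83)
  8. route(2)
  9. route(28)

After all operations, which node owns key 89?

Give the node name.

Op 1: add NA@74 -> ring=[74:NA]
Op 2: add NB@89 -> ring=[74:NA,89:NB]
Op 3: route key 8: smallest pos >= 8 is 74 -> NA
Op 4: remove NB -> ring=[74:NA]
Op 5: add NC@40 -> ring=[40:NC,74:NA]
Op 6: route key 0: smallest pos >= 0 is 40 -> NC
Op 7: add ND@83 -> ring=[40:NC,74:NA,83:ND]
Op 8: route key 2: smallest pos >= 2 is 40 -> NC
Op 9: route key 28: smallest pos >= 28 is 40 -> NC
Final route key 89: none >= 89, wrap to smallest pos 40 -> NC

Answer: NC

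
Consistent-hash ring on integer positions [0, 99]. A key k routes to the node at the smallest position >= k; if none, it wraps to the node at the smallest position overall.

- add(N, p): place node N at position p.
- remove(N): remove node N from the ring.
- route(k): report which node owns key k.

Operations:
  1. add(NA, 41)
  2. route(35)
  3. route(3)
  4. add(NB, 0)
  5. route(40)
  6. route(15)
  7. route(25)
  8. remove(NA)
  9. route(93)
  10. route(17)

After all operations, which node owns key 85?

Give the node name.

Op 1: add NA@41 -> ring=[41:NA]
Op 2: route key 35: smallest pos >= 35 is 41 -> NA
Op 3: route key 3: smallest pos >= 3 is 41 -> NA
Op 4: add NB@0 -> ring=[0:NB,41:NA]
Op 5: route key 40: smallest pos >= 40 is 41 -> NA
Op 6: route key 15: smallest pos >= 15 is 41 -> NA
Op 7: route key 25: smallest pos >= 25 is 41 -> NA
Op 8: remove NA -> ring=[0:NB]
Op 9: route key 93: none >= 93, wrap to smallest pos 0 -> NB
Op 10: route key 17: none >= 17, wrap to smallest pos 0 -> NB
Final route key 85: none >= 85, wrap to smallest pos 0 -> NB

Answer: NB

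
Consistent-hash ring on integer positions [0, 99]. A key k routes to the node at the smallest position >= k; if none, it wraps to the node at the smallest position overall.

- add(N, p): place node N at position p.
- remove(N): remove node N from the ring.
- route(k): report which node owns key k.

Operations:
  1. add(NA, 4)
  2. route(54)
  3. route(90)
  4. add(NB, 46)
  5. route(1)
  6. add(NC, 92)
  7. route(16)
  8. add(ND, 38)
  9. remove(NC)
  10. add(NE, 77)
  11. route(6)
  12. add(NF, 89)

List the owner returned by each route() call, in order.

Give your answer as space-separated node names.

Op 1: add NA@4 -> ring=[4:NA]
Op 2: route key 54: none >= 54, wrap to smallest pos 4 -> NA
Op 3: route key 90: none >= 90, wrap to smallest pos 4 -> NA
Op 4: add NB@46 -> ring=[4:NA,46:NB]
Op 5: route key 1: smallest pos >= 1 is 4 -> NA
Op 6: add NC@92 -> ring=[4:NA,46:NB,92:NC]
Op 7: route key 16: smallest pos >= 16 is 46 -> NB
Op 8: add ND@38 -> ring=[4:NA,38:ND,46:NB,92:NC]
Op 9: remove NC -> ring=[4:NA,38:ND,46:NB]
Op 10: add NE@77 -> ring=[4:NA,38:ND,46:NB,77:NE]
Op 11: route key 6: smallest pos >= 6 is 38 -> ND
Op 12: add NF@89 -> ring=[4:NA,38:ND,46:NB,77:NE,89:NF]

Answer: NA NA NA NB ND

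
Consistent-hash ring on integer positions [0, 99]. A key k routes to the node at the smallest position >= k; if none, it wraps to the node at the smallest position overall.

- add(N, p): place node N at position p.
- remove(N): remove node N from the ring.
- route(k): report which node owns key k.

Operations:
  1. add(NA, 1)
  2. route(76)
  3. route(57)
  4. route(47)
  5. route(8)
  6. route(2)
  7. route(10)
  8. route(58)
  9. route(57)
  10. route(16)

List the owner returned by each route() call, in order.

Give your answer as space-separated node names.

Answer: NA NA NA NA NA NA NA NA NA

Derivation:
Op 1: add NA@1 -> ring=[1:NA]
Op 2: route key 76: none >= 76, wrap to smallest pos 1 -> NA
Op 3: route key 57: none >= 57, wrap to smallest pos 1 -> NA
Op 4: route key 47: none >= 47, wrap to smallest pos 1 -> NA
Op 5: route key 8: none >= 8, wrap to smallest pos 1 -> NA
Op 6: route key 2: none >= 2, wrap to smallest pos 1 -> NA
Op 7: route key 10: none >= 10, wrap to smallest pos 1 -> NA
Op 8: route key 58: none >= 58, wrap to smallest pos 1 -> NA
Op 9: route key 57: none >= 57, wrap to smallest pos 1 -> NA
Op 10: route key 16: none >= 16, wrap to smallest pos 1 -> NA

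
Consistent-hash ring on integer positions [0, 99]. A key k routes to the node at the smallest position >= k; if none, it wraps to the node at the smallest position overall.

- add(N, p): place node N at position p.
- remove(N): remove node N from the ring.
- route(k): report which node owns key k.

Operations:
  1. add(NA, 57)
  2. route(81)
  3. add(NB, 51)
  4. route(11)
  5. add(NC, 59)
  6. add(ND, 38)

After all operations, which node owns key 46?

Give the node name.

Op 1: add NA@57 -> ring=[57:NA]
Op 2: route key 81: none >= 81, wrap to smallest pos 57 -> NA
Op 3: add NB@51 -> ring=[51:NB,57:NA]
Op 4: route key 11: smallest pos >= 11 is 51 -> NB
Op 5: add NC@59 -> ring=[51:NB,57:NA,59:NC]
Op 6: add ND@38 -> ring=[38:ND,51:NB,57:NA,59:NC]
Final route key 46: smallest pos >= 46 is 51 -> NB

Answer: NB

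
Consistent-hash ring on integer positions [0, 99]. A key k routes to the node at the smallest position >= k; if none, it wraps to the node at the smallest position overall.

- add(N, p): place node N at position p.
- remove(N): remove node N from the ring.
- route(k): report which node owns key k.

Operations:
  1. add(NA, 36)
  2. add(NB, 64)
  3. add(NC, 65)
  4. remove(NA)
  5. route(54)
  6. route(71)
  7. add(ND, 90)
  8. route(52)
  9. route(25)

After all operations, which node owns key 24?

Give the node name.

Answer: NB

Derivation:
Op 1: add NA@36 -> ring=[36:NA]
Op 2: add NB@64 -> ring=[36:NA,64:NB]
Op 3: add NC@65 -> ring=[36:NA,64:NB,65:NC]
Op 4: remove NA -> ring=[64:NB,65:NC]
Op 5: route key 54: smallest pos >= 54 is 64 -> NB
Op 6: route key 71: none >= 71, wrap to smallest pos 64 -> NB
Op 7: add ND@90 -> ring=[64:NB,65:NC,90:ND]
Op 8: route key 52: smallest pos >= 52 is 64 -> NB
Op 9: route key 25: smallest pos >= 25 is 64 -> NB
Final route key 24: smallest pos >= 24 is 64 -> NB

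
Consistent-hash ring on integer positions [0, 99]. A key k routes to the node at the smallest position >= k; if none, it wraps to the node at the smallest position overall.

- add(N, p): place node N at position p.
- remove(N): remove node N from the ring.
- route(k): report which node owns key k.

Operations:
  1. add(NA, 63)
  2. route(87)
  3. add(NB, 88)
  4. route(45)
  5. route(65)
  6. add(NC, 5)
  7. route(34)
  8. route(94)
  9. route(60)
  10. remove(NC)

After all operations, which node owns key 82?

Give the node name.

Answer: NB

Derivation:
Op 1: add NA@63 -> ring=[63:NA]
Op 2: route key 87: none >= 87, wrap to smallest pos 63 -> NA
Op 3: add NB@88 -> ring=[63:NA,88:NB]
Op 4: route key 45: smallest pos >= 45 is 63 -> NA
Op 5: route key 65: smallest pos >= 65 is 88 -> NB
Op 6: add NC@5 -> ring=[5:NC,63:NA,88:NB]
Op 7: route key 34: smallest pos >= 34 is 63 -> NA
Op 8: route key 94: none >= 94, wrap to smallest pos 5 -> NC
Op 9: route key 60: smallest pos >= 60 is 63 -> NA
Op 10: remove NC -> ring=[63:NA,88:NB]
Final route key 82: smallest pos >= 82 is 88 -> NB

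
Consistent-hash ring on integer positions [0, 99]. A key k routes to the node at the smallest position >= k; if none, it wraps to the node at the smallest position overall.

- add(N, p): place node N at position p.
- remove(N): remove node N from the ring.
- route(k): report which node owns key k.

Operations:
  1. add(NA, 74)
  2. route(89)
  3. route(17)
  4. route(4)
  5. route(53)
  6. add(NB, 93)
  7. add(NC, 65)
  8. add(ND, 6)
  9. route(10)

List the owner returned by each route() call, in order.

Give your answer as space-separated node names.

Op 1: add NA@74 -> ring=[74:NA]
Op 2: route key 89: none >= 89, wrap to smallest pos 74 -> NA
Op 3: route key 17: smallest pos >= 17 is 74 -> NA
Op 4: route key 4: smallest pos >= 4 is 74 -> NA
Op 5: route key 53: smallest pos >= 53 is 74 -> NA
Op 6: add NB@93 -> ring=[74:NA,93:NB]
Op 7: add NC@65 -> ring=[65:NC,74:NA,93:NB]
Op 8: add ND@6 -> ring=[6:ND,65:NC,74:NA,93:NB]
Op 9: route key 10: smallest pos >= 10 is 65 -> NC

Answer: NA NA NA NA NC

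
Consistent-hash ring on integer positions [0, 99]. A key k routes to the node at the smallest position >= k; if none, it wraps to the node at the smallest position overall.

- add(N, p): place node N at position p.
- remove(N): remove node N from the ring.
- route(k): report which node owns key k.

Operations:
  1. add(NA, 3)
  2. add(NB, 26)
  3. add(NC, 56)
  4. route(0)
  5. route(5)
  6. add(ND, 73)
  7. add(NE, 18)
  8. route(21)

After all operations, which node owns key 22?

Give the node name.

Answer: NB

Derivation:
Op 1: add NA@3 -> ring=[3:NA]
Op 2: add NB@26 -> ring=[3:NA,26:NB]
Op 3: add NC@56 -> ring=[3:NA,26:NB,56:NC]
Op 4: route key 0: smallest pos >= 0 is 3 -> NA
Op 5: route key 5: smallest pos >= 5 is 26 -> NB
Op 6: add ND@73 -> ring=[3:NA,26:NB,56:NC,73:ND]
Op 7: add NE@18 -> ring=[3:NA,18:NE,26:NB,56:NC,73:ND]
Op 8: route key 21: smallest pos >= 21 is 26 -> NB
Final route key 22: smallest pos >= 22 is 26 -> NB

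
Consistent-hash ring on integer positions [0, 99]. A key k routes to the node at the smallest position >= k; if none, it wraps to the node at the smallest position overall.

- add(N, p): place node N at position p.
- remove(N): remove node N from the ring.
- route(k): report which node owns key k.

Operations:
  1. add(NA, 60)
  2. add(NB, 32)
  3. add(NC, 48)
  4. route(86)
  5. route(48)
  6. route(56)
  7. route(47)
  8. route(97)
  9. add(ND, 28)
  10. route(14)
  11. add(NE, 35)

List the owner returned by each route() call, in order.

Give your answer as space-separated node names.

Answer: NB NC NA NC NB ND

Derivation:
Op 1: add NA@60 -> ring=[60:NA]
Op 2: add NB@32 -> ring=[32:NB,60:NA]
Op 3: add NC@48 -> ring=[32:NB,48:NC,60:NA]
Op 4: route key 86: none >= 86, wrap to smallest pos 32 -> NB
Op 5: route key 48: smallest pos >= 48 is 48 -> NC
Op 6: route key 56: smallest pos >= 56 is 60 -> NA
Op 7: route key 47: smallest pos >= 47 is 48 -> NC
Op 8: route key 97: none >= 97, wrap to smallest pos 32 -> NB
Op 9: add ND@28 -> ring=[28:ND,32:NB,48:NC,60:NA]
Op 10: route key 14: smallest pos >= 14 is 28 -> ND
Op 11: add NE@35 -> ring=[28:ND,32:NB,35:NE,48:NC,60:NA]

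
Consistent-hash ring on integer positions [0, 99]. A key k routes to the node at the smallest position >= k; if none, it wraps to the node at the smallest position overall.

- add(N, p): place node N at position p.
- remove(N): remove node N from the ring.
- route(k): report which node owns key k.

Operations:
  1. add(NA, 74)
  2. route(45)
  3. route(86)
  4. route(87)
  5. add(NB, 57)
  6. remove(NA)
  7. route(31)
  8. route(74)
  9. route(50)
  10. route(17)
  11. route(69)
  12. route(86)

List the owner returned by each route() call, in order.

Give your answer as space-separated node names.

Answer: NA NA NA NB NB NB NB NB NB

Derivation:
Op 1: add NA@74 -> ring=[74:NA]
Op 2: route key 45: smallest pos >= 45 is 74 -> NA
Op 3: route key 86: none >= 86, wrap to smallest pos 74 -> NA
Op 4: route key 87: none >= 87, wrap to smallest pos 74 -> NA
Op 5: add NB@57 -> ring=[57:NB,74:NA]
Op 6: remove NA -> ring=[57:NB]
Op 7: route key 31: smallest pos >= 31 is 57 -> NB
Op 8: route key 74: none >= 74, wrap to smallest pos 57 -> NB
Op 9: route key 50: smallest pos >= 50 is 57 -> NB
Op 10: route key 17: smallest pos >= 17 is 57 -> NB
Op 11: route key 69: none >= 69, wrap to smallest pos 57 -> NB
Op 12: route key 86: none >= 86, wrap to smallest pos 57 -> NB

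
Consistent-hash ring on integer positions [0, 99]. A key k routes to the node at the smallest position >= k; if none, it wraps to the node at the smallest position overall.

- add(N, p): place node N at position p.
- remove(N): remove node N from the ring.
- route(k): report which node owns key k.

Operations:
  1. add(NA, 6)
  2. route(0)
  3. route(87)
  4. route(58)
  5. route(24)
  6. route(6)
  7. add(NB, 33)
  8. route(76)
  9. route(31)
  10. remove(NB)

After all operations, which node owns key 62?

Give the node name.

Op 1: add NA@6 -> ring=[6:NA]
Op 2: route key 0: smallest pos >= 0 is 6 -> NA
Op 3: route key 87: none >= 87, wrap to smallest pos 6 -> NA
Op 4: route key 58: none >= 58, wrap to smallest pos 6 -> NA
Op 5: route key 24: none >= 24, wrap to smallest pos 6 -> NA
Op 6: route key 6: smallest pos >= 6 is 6 -> NA
Op 7: add NB@33 -> ring=[6:NA,33:NB]
Op 8: route key 76: none >= 76, wrap to smallest pos 6 -> NA
Op 9: route key 31: smallest pos >= 31 is 33 -> NB
Op 10: remove NB -> ring=[6:NA]
Final route key 62: none >= 62, wrap to smallest pos 6 -> NA

Answer: NA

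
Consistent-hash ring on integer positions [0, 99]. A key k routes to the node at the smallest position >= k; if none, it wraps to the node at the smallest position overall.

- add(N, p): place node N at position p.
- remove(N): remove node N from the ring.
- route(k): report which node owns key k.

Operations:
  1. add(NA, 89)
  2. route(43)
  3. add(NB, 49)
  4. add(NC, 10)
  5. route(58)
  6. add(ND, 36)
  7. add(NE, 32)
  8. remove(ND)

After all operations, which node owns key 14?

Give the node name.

Op 1: add NA@89 -> ring=[89:NA]
Op 2: route key 43: smallest pos >= 43 is 89 -> NA
Op 3: add NB@49 -> ring=[49:NB,89:NA]
Op 4: add NC@10 -> ring=[10:NC,49:NB,89:NA]
Op 5: route key 58: smallest pos >= 58 is 89 -> NA
Op 6: add ND@36 -> ring=[10:NC,36:ND,49:NB,89:NA]
Op 7: add NE@32 -> ring=[10:NC,32:NE,36:ND,49:NB,89:NA]
Op 8: remove ND -> ring=[10:NC,32:NE,49:NB,89:NA]
Final route key 14: smallest pos >= 14 is 32 -> NE

Answer: NE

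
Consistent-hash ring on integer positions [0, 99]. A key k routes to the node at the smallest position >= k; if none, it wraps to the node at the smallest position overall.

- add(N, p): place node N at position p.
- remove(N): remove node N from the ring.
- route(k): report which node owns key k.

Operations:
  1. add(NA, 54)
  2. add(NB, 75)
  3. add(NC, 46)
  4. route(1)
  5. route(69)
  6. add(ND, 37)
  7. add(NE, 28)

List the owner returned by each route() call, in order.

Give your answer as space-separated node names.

Answer: NC NB

Derivation:
Op 1: add NA@54 -> ring=[54:NA]
Op 2: add NB@75 -> ring=[54:NA,75:NB]
Op 3: add NC@46 -> ring=[46:NC,54:NA,75:NB]
Op 4: route key 1: smallest pos >= 1 is 46 -> NC
Op 5: route key 69: smallest pos >= 69 is 75 -> NB
Op 6: add ND@37 -> ring=[37:ND,46:NC,54:NA,75:NB]
Op 7: add NE@28 -> ring=[28:NE,37:ND,46:NC,54:NA,75:NB]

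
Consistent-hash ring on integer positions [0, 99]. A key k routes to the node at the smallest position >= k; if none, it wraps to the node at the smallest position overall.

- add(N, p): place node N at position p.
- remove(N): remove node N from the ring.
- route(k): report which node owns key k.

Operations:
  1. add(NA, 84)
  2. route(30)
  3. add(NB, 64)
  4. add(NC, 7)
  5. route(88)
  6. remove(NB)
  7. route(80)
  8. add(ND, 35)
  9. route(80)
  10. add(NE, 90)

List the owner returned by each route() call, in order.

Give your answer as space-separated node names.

Op 1: add NA@84 -> ring=[84:NA]
Op 2: route key 30: smallest pos >= 30 is 84 -> NA
Op 3: add NB@64 -> ring=[64:NB,84:NA]
Op 4: add NC@7 -> ring=[7:NC,64:NB,84:NA]
Op 5: route key 88: none >= 88, wrap to smallest pos 7 -> NC
Op 6: remove NB -> ring=[7:NC,84:NA]
Op 7: route key 80: smallest pos >= 80 is 84 -> NA
Op 8: add ND@35 -> ring=[7:NC,35:ND,84:NA]
Op 9: route key 80: smallest pos >= 80 is 84 -> NA
Op 10: add NE@90 -> ring=[7:NC,35:ND,84:NA,90:NE]

Answer: NA NC NA NA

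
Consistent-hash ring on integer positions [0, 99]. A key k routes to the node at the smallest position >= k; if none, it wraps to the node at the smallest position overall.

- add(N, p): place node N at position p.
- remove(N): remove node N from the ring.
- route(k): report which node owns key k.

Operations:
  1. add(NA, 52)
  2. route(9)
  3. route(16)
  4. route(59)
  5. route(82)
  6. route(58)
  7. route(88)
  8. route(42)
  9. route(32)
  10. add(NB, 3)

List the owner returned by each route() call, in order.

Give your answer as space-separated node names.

Op 1: add NA@52 -> ring=[52:NA]
Op 2: route key 9: smallest pos >= 9 is 52 -> NA
Op 3: route key 16: smallest pos >= 16 is 52 -> NA
Op 4: route key 59: none >= 59, wrap to smallest pos 52 -> NA
Op 5: route key 82: none >= 82, wrap to smallest pos 52 -> NA
Op 6: route key 58: none >= 58, wrap to smallest pos 52 -> NA
Op 7: route key 88: none >= 88, wrap to smallest pos 52 -> NA
Op 8: route key 42: smallest pos >= 42 is 52 -> NA
Op 9: route key 32: smallest pos >= 32 is 52 -> NA
Op 10: add NB@3 -> ring=[3:NB,52:NA]

Answer: NA NA NA NA NA NA NA NA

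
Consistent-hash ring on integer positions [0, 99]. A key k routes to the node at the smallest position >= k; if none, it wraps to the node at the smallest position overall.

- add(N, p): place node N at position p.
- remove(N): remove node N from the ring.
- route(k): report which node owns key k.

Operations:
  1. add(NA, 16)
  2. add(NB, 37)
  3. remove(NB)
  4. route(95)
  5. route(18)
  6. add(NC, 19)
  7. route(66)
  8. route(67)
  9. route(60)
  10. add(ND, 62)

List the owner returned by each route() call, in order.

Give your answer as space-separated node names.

Answer: NA NA NA NA NA

Derivation:
Op 1: add NA@16 -> ring=[16:NA]
Op 2: add NB@37 -> ring=[16:NA,37:NB]
Op 3: remove NB -> ring=[16:NA]
Op 4: route key 95: none >= 95, wrap to smallest pos 16 -> NA
Op 5: route key 18: none >= 18, wrap to smallest pos 16 -> NA
Op 6: add NC@19 -> ring=[16:NA,19:NC]
Op 7: route key 66: none >= 66, wrap to smallest pos 16 -> NA
Op 8: route key 67: none >= 67, wrap to smallest pos 16 -> NA
Op 9: route key 60: none >= 60, wrap to smallest pos 16 -> NA
Op 10: add ND@62 -> ring=[16:NA,19:NC,62:ND]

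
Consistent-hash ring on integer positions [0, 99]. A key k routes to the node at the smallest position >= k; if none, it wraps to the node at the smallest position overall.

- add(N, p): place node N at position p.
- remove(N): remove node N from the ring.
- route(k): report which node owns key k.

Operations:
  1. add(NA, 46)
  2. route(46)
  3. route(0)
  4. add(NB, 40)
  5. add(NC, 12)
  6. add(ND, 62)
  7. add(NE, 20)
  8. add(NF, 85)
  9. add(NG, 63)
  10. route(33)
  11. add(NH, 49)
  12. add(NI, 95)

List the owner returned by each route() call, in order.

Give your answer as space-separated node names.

Op 1: add NA@46 -> ring=[46:NA]
Op 2: route key 46: smallest pos >= 46 is 46 -> NA
Op 3: route key 0: smallest pos >= 0 is 46 -> NA
Op 4: add NB@40 -> ring=[40:NB,46:NA]
Op 5: add NC@12 -> ring=[12:NC,40:NB,46:NA]
Op 6: add ND@62 -> ring=[12:NC,40:NB,46:NA,62:ND]
Op 7: add NE@20 -> ring=[12:NC,20:NE,40:NB,46:NA,62:ND]
Op 8: add NF@85 -> ring=[12:NC,20:NE,40:NB,46:NA,62:ND,85:NF]
Op 9: add NG@63 -> ring=[12:NC,20:NE,40:NB,46:NA,62:ND,63:NG,85:NF]
Op 10: route key 33: smallest pos >= 33 is 40 -> NB
Op 11: add NH@49 -> ring=[12:NC,20:NE,40:NB,46:NA,49:NH,62:ND,63:NG,85:NF]
Op 12: add NI@95 -> ring=[12:NC,20:NE,40:NB,46:NA,49:NH,62:ND,63:NG,85:NF,95:NI]

Answer: NA NA NB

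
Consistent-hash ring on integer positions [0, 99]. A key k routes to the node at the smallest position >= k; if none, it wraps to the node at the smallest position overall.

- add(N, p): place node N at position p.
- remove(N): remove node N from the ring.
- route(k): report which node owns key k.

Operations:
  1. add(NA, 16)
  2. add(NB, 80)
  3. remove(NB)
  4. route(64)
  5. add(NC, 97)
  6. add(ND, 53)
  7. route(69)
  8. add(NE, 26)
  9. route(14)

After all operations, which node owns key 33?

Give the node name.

Op 1: add NA@16 -> ring=[16:NA]
Op 2: add NB@80 -> ring=[16:NA,80:NB]
Op 3: remove NB -> ring=[16:NA]
Op 4: route key 64: none >= 64, wrap to smallest pos 16 -> NA
Op 5: add NC@97 -> ring=[16:NA,97:NC]
Op 6: add ND@53 -> ring=[16:NA,53:ND,97:NC]
Op 7: route key 69: smallest pos >= 69 is 97 -> NC
Op 8: add NE@26 -> ring=[16:NA,26:NE,53:ND,97:NC]
Op 9: route key 14: smallest pos >= 14 is 16 -> NA
Final route key 33: smallest pos >= 33 is 53 -> ND

Answer: ND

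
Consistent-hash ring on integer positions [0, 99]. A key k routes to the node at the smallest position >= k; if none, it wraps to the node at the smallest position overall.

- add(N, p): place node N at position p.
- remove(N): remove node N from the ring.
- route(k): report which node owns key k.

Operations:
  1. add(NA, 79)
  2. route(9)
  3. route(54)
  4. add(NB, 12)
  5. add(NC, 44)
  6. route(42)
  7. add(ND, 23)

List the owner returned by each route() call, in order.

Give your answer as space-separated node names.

Answer: NA NA NC

Derivation:
Op 1: add NA@79 -> ring=[79:NA]
Op 2: route key 9: smallest pos >= 9 is 79 -> NA
Op 3: route key 54: smallest pos >= 54 is 79 -> NA
Op 4: add NB@12 -> ring=[12:NB,79:NA]
Op 5: add NC@44 -> ring=[12:NB,44:NC,79:NA]
Op 6: route key 42: smallest pos >= 42 is 44 -> NC
Op 7: add ND@23 -> ring=[12:NB,23:ND,44:NC,79:NA]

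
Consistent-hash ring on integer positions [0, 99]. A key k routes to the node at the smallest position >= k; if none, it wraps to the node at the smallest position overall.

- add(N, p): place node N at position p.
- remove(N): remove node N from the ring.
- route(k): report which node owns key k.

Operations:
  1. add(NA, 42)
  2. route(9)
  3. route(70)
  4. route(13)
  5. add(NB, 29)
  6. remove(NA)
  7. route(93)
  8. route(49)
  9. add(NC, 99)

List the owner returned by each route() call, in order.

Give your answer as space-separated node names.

Answer: NA NA NA NB NB

Derivation:
Op 1: add NA@42 -> ring=[42:NA]
Op 2: route key 9: smallest pos >= 9 is 42 -> NA
Op 3: route key 70: none >= 70, wrap to smallest pos 42 -> NA
Op 4: route key 13: smallest pos >= 13 is 42 -> NA
Op 5: add NB@29 -> ring=[29:NB,42:NA]
Op 6: remove NA -> ring=[29:NB]
Op 7: route key 93: none >= 93, wrap to smallest pos 29 -> NB
Op 8: route key 49: none >= 49, wrap to smallest pos 29 -> NB
Op 9: add NC@99 -> ring=[29:NB,99:NC]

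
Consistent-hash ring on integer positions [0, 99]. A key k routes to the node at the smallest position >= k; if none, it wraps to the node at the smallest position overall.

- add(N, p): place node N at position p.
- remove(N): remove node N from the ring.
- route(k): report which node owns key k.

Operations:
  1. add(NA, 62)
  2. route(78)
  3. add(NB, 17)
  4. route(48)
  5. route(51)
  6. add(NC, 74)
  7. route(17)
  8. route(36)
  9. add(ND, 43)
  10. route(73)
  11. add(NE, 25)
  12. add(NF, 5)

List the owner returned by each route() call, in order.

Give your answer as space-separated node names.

Answer: NA NA NA NB NA NC

Derivation:
Op 1: add NA@62 -> ring=[62:NA]
Op 2: route key 78: none >= 78, wrap to smallest pos 62 -> NA
Op 3: add NB@17 -> ring=[17:NB,62:NA]
Op 4: route key 48: smallest pos >= 48 is 62 -> NA
Op 5: route key 51: smallest pos >= 51 is 62 -> NA
Op 6: add NC@74 -> ring=[17:NB,62:NA,74:NC]
Op 7: route key 17: smallest pos >= 17 is 17 -> NB
Op 8: route key 36: smallest pos >= 36 is 62 -> NA
Op 9: add ND@43 -> ring=[17:NB,43:ND,62:NA,74:NC]
Op 10: route key 73: smallest pos >= 73 is 74 -> NC
Op 11: add NE@25 -> ring=[17:NB,25:NE,43:ND,62:NA,74:NC]
Op 12: add NF@5 -> ring=[5:NF,17:NB,25:NE,43:ND,62:NA,74:NC]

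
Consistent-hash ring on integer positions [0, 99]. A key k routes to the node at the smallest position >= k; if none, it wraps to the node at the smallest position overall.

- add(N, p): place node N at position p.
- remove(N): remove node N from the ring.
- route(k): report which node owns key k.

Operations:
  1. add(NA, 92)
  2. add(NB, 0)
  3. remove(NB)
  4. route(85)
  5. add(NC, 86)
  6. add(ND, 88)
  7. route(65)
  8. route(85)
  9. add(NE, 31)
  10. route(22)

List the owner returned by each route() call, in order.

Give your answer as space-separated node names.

Answer: NA NC NC NE

Derivation:
Op 1: add NA@92 -> ring=[92:NA]
Op 2: add NB@0 -> ring=[0:NB,92:NA]
Op 3: remove NB -> ring=[92:NA]
Op 4: route key 85: smallest pos >= 85 is 92 -> NA
Op 5: add NC@86 -> ring=[86:NC,92:NA]
Op 6: add ND@88 -> ring=[86:NC,88:ND,92:NA]
Op 7: route key 65: smallest pos >= 65 is 86 -> NC
Op 8: route key 85: smallest pos >= 85 is 86 -> NC
Op 9: add NE@31 -> ring=[31:NE,86:NC,88:ND,92:NA]
Op 10: route key 22: smallest pos >= 22 is 31 -> NE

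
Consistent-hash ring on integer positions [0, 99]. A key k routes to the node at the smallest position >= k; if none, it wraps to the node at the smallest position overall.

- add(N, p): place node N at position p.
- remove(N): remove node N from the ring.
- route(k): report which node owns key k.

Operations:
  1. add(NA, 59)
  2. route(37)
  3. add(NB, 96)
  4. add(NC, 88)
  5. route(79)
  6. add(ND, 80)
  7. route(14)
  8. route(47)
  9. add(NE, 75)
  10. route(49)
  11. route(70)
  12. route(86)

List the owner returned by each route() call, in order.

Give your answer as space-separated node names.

Op 1: add NA@59 -> ring=[59:NA]
Op 2: route key 37: smallest pos >= 37 is 59 -> NA
Op 3: add NB@96 -> ring=[59:NA,96:NB]
Op 4: add NC@88 -> ring=[59:NA,88:NC,96:NB]
Op 5: route key 79: smallest pos >= 79 is 88 -> NC
Op 6: add ND@80 -> ring=[59:NA,80:ND,88:NC,96:NB]
Op 7: route key 14: smallest pos >= 14 is 59 -> NA
Op 8: route key 47: smallest pos >= 47 is 59 -> NA
Op 9: add NE@75 -> ring=[59:NA,75:NE,80:ND,88:NC,96:NB]
Op 10: route key 49: smallest pos >= 49 is 59 -> NA
Op 11: route key 70: smallest pos >= 70 is 75 -> NE
Op 12: route key 86: smallest pos >= 86 is 88 -> NC

Answer: NA NC NA NA NA NE NC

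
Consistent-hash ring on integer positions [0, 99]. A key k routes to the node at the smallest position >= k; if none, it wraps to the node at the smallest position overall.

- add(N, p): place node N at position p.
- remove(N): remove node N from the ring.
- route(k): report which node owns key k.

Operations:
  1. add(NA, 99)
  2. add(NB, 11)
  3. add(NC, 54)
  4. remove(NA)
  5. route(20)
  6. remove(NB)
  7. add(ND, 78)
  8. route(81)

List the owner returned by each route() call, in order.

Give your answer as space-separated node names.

Answer: NC NC

Derivation:
Op 1: add NA@99 -> ring=[99:NA]
Op 2: add NB@11 -> ring=[11:NB,99:NA]
Op 3: add NC@54 -> ring=[11:NB,54:NC,99:NA]
Op 4: remove NA -> ring=[11:NB,54:NC]
Op 5: route key 20: smallest pos >= 20 is 54 -> NC
Op 6: remove NB -> ring=[54:NC]
Op 7: add ND@78 -> ring=[54:NC,78:ND]
Op 8: route key 81: none >= 81, wrap to smallest pos 54 -> NC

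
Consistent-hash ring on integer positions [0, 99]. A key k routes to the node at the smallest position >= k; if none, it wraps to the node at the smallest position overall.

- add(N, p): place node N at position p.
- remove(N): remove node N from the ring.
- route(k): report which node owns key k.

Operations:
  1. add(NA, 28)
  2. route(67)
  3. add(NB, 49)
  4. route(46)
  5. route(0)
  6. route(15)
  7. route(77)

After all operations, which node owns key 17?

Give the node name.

Answer: NA

Derivation:
Op 1: add NA@28 -> ring=[28:NA]
Op 2: route key 67: none >= 67, wrap to smallest pos 28 -> NA
Op 3: add NB@49 -> ring=[28:NA,49:NB]
Op 4: route key 46: smallest pos >= 46 is 49 -> NB
Op 5: route key 0: smallest pos >= 0 is 28 -> NA
Op 6: route key 15: smallest pos >= 15 is 28 -> NA
Op 7: route key 77: none >= 77, wrap to smallest pos 28 -> NA
Final route key 17: smallest pos >= 17 is 28 -> NA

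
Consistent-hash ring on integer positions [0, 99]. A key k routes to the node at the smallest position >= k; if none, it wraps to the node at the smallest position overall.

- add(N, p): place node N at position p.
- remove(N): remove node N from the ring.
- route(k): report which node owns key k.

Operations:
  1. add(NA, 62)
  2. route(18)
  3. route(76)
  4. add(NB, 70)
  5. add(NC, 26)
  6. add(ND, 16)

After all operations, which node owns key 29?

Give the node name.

Op 1: add NA@62 -> ring=[62:NA]
Op 2: route key 18: smallest pos >= 18 is 62 -> NA
Op 3: route key 76: none >= 76, wrap to smallest pos 62 -> NA
Op 4: add NB@70 -> ring=[62:NA,70:NB]
Op 5: add NC@26 -> ring=[26:NC,62:NA,70:NB]
Op 6: add ND@16 -> ring=[16:ND,26:NC,62:NA,70:NB]
Final route key 29: smallest pos >= 29 is 62 -> NA

Answer: NA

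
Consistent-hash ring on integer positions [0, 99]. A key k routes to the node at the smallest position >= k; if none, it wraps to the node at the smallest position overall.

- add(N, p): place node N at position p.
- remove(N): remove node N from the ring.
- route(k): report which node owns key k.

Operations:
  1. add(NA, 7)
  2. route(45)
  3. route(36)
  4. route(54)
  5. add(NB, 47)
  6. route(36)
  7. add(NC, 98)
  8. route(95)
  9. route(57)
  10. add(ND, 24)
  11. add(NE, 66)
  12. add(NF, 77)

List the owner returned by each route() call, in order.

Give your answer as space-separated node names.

Answer: NA NA NA NB NC NC

Derivation:
Op 1: add NA@7 -> ring=[7:NA]
Op 2: route key 45: none >= 45, wrap to smallest pos 7 -> NA
Op 3: route key 36: none >= 36, wrap to smallest pos 7 -> NA
Op 4: route key 54: none >= 54, wrap to smallest pos 7 -> NA
Op 5: add NB@47 -> ring=[7:NA,47:NB]
Op 6: route key 36: smallest pos >= 36 is 47 -> NB
Op 7: add NC@98 -> ring=[7:NA,47:NB,98:NC]
Op 8: route key 95: smallest pos >= 95 is 98 -> NC
Op 9: route key 57: smallest pos >= 57 is 98 -> NC
Op 10: add ND@24 -> ring=[7:NA,24:ND,47:NB,98:NC]
Op 11: add NE@66 -> ring=[7:NA,24:ND,47:NB,66:NE,98:NC]
Op 12: add NF@77 -> ring=[7:NA,24:ND,47:NB,66:NE,77:NF,98:NC]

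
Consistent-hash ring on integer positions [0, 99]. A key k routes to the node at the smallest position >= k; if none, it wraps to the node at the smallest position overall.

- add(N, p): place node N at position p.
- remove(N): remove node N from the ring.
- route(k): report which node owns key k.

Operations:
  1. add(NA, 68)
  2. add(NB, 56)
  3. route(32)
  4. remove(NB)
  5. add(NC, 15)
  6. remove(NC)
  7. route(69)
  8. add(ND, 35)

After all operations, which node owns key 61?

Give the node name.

Op 1: add NA@68 -> ring=[68:NA]
Op 2: add NB@56 -> ring=[56:NB,68:NA]
Op 3: route key 32: smallest pos >= 32 is 56 -> NB
Op 4: remove NB -> ring=[68:NA]
Op 5: add NC@15 -> ring=[15:NC,68:NA]
Op 6: remove NC -> ring=[68:NA]
Op 7: route key 69: none >= 69, wrap to smallest pos 68 -> NA
Op 8: add ND@35 -> ring=[35:ND,68:NA]
Final route key 61: smallest pos >= 61 is 68 -> NA

Answer: NA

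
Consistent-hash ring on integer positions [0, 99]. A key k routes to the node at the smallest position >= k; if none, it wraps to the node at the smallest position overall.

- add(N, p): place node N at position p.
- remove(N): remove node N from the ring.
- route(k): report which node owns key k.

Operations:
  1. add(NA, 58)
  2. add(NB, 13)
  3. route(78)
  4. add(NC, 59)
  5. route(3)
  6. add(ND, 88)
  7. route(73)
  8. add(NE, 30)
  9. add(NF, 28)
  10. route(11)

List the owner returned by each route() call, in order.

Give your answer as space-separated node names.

Answer: NB NB ND NB

Derivation:
Op 1: add NA@58 -> ring=[58:NA]
Op 2: add NB@13 -> ring=[13:NB,58:NA]
Op 3: route key 78: none >= 78, wrap to smallest pos 13 -> NB
Op 4: add NC@59 -> ring=[13:NB,58:NA,59:NC]
Op 5: route key 3: smallest pos >= 3 is 13 -> NB
Op 6: add ND@88 -> ring=[13:NB,58:NA,59:NC,88:ND]
Op 7: route key 73: smallest pos >= 73 is 88 -> ND
Op 8: add NE@30 -> ring=[13:NB,30:NE,58:NA,59:NC,88:ND]
Op 9: add NF@28 -> ring=[13:NB,28:NF,30:NE,58:NA,59:NC,88:ND]
Op 10: route key 11: smallest pos >= 11 is 13 -> NB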